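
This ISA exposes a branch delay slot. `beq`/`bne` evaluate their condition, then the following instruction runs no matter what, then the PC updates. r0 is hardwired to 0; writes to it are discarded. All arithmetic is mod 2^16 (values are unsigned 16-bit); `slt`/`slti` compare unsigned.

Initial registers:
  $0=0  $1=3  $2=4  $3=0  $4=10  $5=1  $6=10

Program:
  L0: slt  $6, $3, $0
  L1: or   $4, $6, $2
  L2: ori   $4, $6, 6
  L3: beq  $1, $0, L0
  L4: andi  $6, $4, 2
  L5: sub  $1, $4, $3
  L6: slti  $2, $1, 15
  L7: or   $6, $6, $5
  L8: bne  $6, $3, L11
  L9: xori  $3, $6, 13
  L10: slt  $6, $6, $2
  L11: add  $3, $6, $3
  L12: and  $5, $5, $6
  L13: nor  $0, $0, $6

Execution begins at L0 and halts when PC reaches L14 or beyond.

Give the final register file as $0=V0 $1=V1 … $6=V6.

  step pc=0: slt  $6, $3, $0  regs=(0,3,4,0,10,1,0)
  step pc=1: or   $4, $6, $2  regs=(0,3,4,0,4,1,0)
  step pc=2: ori   $4, $6, 6  regs=(0,3,4,0,6,1,0)
  step pc=3: beq  $1, $0, L0  cond=F  regs=(0,3,4,0,6,1,0)
  step pc=4: andi  $6, $4, 2  regs=(0,3,4,0,6,1,2)
  step pc=5: sub  $1, $4, $3  regs=(0,6,4,0,6,1,2)
  step pc=6: slti  $2, $1, 15  regs=(0,6,1,0,6,1,2)
  step pc=7: or   $6, $6, $5  regs=(0,6,1,0,6,1,3)
  step pc=8: bne  $6, $3, L11  cond=T  regs=(0,6,1,0,6,1,3)
  step pc=9: xori  $3, $6, 13  regs=(0,6,1,14,6,1,3)
  step pc=11: add  $3, $6, $3  regs=(0,6,1,17,6,1,3)
  step pc=12: and  $5, $5, $6  regs=(0,6,1,17,6,1,3)
  step pc=13: nor  $0, $0, $6  regs=(0,6,1,17,6,1,3)

$0=0 $1=6 $2=1 $3=17 $4=6 $5=1 $6=3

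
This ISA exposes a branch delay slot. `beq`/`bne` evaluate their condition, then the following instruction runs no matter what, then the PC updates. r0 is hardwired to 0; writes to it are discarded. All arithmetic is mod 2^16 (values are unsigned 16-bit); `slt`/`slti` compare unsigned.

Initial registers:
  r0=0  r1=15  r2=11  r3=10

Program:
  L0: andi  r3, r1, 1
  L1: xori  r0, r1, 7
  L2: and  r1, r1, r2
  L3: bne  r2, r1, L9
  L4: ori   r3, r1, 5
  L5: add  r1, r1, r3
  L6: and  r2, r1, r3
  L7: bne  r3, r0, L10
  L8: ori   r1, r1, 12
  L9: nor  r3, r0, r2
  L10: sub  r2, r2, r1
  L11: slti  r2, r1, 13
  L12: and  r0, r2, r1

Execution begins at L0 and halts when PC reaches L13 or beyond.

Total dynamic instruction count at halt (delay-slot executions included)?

12

[0] andi  r3, r1, 1  →  {r0:0, r1:15, r2:11, r3:1}
[1] xori  r0, r1, 7  →  {r0:0, r1:15, r2:11, r3:1}
[2] and  r1, r1, r2  →  {r0:0, r1:11, r2:11, r3:1}
[3] bne  r2, r1, L9  →  {r0:0, r1:11, r2:11, r3:1}  ⟨branch fallthrough⟩
[4] ori   r3, r1, 5  →  {r0:0, r1:11, r2:11, r3:15}
[5] add  r1, r1, r3  →  {r0:0, r1:26, r2:11, r3:15}
[6] and  r2, r1, r3  →  {r0:0, r1:26, r2:10, r3:15}
[7] bne  r3, r0, L10  →  {r0:0, r1:26, r2:10, r3:15}  ⟨branch taken⟩
[8] ori   r1, r1, 12  →  {r0:0, r1:30, r2:10, r3:15}
[10] sub  r2, r2, r1  →  {r0:0, r1:30, r2:65516, r3:15}
[11] slti  r2, r1, 13  →  {r0:0, r1:30, r2:0, r3:15}
[12] and  r0, r2, r1  →  {r0:0, r1:30, r2:0, r3:15}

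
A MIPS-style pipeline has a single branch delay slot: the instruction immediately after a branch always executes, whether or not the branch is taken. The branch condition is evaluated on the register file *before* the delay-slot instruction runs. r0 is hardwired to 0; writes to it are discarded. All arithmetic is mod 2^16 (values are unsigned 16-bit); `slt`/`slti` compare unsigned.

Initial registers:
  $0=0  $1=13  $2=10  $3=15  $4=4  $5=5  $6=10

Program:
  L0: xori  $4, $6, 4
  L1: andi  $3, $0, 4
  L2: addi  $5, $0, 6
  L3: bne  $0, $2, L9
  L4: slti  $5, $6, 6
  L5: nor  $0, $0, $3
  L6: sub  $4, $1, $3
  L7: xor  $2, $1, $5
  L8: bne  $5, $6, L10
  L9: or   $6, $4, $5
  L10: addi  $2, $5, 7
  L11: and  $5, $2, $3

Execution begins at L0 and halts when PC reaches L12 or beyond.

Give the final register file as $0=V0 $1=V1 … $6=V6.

[0] xori  $4, $6, 4  →  {$0:0, $1:13, $2:10, $3:15, $4:14, $5:5, $6:10}
[1] andi  $3, $0, 4  →  {$0:0, $1:13, $2:10, $3:0, $4:14, $5:5, $6:10}
[2] addi  $5, $0, 6  →  {$0:0, $1:13, $2:10, $3:0, $4:14, $5:6, $6:10}
[3] bne  $0, $2, L9  →  {$0:0, $1:13, $2:10, $3:0, $4:14, $5:6, $6:10}  ⟨branch taken⟩
[4] slti  $5, $6, 6  →  {$0:0, $1:13, $2:10, $3:0, $4:14, $5:0, $6:10}
[9] or   $6, $4, $5  →  {$0:0, $1:13, $2:10, $3:0, $4:14, $5:0, $6:14}
[10] addi  $2, $5, 7  →  {$0:0, $1:13, $2:7, $3:0, $4:14, $5:0, $6:14}
[11] and  $5, $2, $3  →  {$0:0, $1:13, $2:7, $3:0, $4:14, $5:0, $6:14}

$0=0 $1=13 $2=7 $3=0 $4=14 $5=0 $6=14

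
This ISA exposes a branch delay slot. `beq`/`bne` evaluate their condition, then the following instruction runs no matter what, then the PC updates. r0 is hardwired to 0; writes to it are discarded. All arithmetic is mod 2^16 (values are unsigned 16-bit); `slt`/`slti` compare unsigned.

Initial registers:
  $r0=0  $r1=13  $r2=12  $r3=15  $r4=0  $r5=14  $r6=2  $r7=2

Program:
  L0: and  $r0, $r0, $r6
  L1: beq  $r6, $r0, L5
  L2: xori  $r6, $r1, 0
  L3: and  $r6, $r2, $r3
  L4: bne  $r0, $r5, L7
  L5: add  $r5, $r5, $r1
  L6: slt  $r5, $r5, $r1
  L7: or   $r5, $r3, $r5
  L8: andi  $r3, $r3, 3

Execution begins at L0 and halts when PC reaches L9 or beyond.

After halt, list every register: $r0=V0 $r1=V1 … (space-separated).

$r0=0 $r1=13 $r2=12 $r3=3 $r4=0 $r5=31 $r6=12 $r7=2

[0] and  $r0, $r0, $r6  →  {$r0:0, $r1:13, $r2:12, $r3:15, $r4:0, $r5:14, $r6:2, $r7:2}
[1] beq  $r6, $r0, L5  →  {$r0:0, $r1:13, $r2:12, $r3:15, $r4:0, $r5:14, $r6:2, $r7:2}  ⟨branch fallthrough⟩
[2] xori  $r6, $r1, 0  →  {$r0:0, $r1:13, $r2:12, $r3:15, $r4:0, $r5:14, $r6:13, $r7:2}
[3] and  $r6, $r2, $r3  →  {$r0:0, $r1:13, $r2:12, $r3:15, $r4:0, $r5:14, $r6:12, $r7:2}
[4] bne  $r0, $r5, L7  →  {$r0:0, $r1:13, $r2:12, $r3:15, $r4:0, $r5:14, $r6:12, $r7:2}  ⟨branch taken⟩
[5] add  $r5, $r5, $r1  →  {$r0:0, $r1:13, $r2:12, $r3:15, $r4:0, $r5:27, $r6:12, $r7:2}
[7] or   $r5, $r3, $r5  →  {$r0:0, $r1:13, $r2:12, $r3:15, $r4:0, $r5:31, $r6:12, $r7:2}
[8] andi  $r3, $r3, 3  →  {$r0:0, $r1:13, $r2:12, $r3:3, $r4:0, $r5:31, $r6:12, $r7:2}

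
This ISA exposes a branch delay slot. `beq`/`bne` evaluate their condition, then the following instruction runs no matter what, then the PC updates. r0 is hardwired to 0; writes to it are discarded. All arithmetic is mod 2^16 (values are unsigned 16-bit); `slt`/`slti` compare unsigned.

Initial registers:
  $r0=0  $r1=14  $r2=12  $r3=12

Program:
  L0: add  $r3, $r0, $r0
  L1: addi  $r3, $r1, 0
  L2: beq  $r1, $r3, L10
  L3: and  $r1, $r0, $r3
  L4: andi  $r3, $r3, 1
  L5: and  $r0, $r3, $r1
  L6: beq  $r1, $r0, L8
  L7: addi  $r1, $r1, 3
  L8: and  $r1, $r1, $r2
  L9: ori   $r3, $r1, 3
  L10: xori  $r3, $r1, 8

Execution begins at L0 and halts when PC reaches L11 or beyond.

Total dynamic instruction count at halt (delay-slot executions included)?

5

#0 add  $r3, $r0, $r0 ; 0/14/12/0
#1 addi  $r3, $r1, 0 ; 0/14/12/14
#2 beq  $r1, $r3, L10 ; 0/14/12/14 ; →target
#3 and  $r1, $r0, $r3 ; 0/0/12/14
#10 xori  $r3, $r1, 8 ; 0/0/12/8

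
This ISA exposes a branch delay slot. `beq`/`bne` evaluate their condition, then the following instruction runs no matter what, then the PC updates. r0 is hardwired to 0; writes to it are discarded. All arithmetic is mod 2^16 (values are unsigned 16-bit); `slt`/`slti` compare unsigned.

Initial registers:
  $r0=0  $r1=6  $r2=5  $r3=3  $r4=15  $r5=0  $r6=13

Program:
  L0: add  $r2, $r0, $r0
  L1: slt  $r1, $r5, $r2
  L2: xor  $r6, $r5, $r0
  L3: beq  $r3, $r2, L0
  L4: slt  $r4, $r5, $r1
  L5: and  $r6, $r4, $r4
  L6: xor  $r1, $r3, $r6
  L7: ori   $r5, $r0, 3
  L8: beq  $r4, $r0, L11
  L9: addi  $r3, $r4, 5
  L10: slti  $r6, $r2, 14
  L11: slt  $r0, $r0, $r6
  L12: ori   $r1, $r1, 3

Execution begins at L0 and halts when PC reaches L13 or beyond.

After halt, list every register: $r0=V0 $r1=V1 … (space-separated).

  step pc=0: add  $r2, $r0, $r0  regs=(0,6,0,3,15,0,13)
  step pc=1: slt  $r1, $r5, $r2  regs=(0,0,0,3,15,0,13)
  step pc=2: xor  $r6, $r5, $r0  regs=(0,0,0,3,15,0,0)
  step pc=3: beq  $r3, $r2, L0  cond=F  regs=(0,0,0,3,15,0,0)
  step pc=4: slt  $r4, $r5, $r1  regs=(0,0,0,3,0,0,0)
  step pc=5: and  $r6, $r4, $r4  regs=(0,0,0,3,0,0,0)
  step pc=6: xor  $r1, $r3, $r6  regs=(0,3,0,3,0,0,0)
  step pc=7: ori   $r5, $r0, 3  regs=(0,3,0,3,0,3,0)
  step pc=8: beq  $r4, $r0, L11  cond=T  regs=(0,3,0,3,0,3,0)
  step pc=9: addi  $r3, $r4, 5  regs=(0,3,0,5,0,3,0)
  step pc=11: slt  $r0, $r0, $r6  regs=(0,3,0,5,0,3,0)
  step pc=12: ori   $r1, $r1, 3  regs=(0,3,0,5,0,3,0)

$r0=0 $r1=3 $r2=0 $r3=5 $r4=0 $r5=3 $r6=0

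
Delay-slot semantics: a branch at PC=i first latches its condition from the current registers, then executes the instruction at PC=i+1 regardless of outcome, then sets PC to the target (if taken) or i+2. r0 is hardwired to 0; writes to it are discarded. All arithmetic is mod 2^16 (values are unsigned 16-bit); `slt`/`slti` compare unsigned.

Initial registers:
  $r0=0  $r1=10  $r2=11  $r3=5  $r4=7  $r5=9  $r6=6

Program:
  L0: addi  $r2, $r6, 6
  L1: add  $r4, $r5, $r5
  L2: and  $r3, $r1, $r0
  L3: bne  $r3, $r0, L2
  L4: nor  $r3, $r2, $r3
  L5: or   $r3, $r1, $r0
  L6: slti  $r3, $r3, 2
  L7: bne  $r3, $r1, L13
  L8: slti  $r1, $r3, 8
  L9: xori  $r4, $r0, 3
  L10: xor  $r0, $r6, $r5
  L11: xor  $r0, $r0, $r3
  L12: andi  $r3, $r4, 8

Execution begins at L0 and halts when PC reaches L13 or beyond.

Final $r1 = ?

PC=0  addi  $r2, $r6, 6      | $r0=0 $r1=10 $r2=12 $r3=5 $r4=7 $r5=9 $r6=6
PC=1  add  $r4, $r5, $r5     | $r0=0 $r1=10 $r2=12 $r3=5 $r4=18 $r5=9 $r6=6
PC=2  and  $r3, $r1, $r0     | $r0=0 $r1=10 $r2=12 $r3=0 $r4=18 $r5=9 $r6=6
PC=3  bne  $r3, $r0, L2      | $r0=0 $r1=10 $r2=12 $r3=0 $r4=18 $r5=9 $r6=6  [not taken]
PC=4  nor  $r3, $r2, $r3     | $r0=0 $r1=10 $r2=12 $r3=65523 $r4=18 $r5=9 $r6=6
PC=5  or   $r3, $r1, $r0     | $r0=0 $r1=10 $r2=12 $r3=10 $r4=18 $r5=9 $r6=6
PC=6  slti  $r3, $r3, 2      | $r0=0 $r1=10 $r2=12 $r3=0 $r4=18 $r5=9 $r6=6
PC=7  bne  $r3, $r1, L13     | $r0=0 $r1=10 $r2=12 $r3=0 $r4=18 $r5=9 $r6=6  [TAKEN]
PC=8  slti  $r1, $r3, 8      | $r0=0 $r1=1 $r2=12 $r3=0 $r4=18 $r5=9 $r6=6

1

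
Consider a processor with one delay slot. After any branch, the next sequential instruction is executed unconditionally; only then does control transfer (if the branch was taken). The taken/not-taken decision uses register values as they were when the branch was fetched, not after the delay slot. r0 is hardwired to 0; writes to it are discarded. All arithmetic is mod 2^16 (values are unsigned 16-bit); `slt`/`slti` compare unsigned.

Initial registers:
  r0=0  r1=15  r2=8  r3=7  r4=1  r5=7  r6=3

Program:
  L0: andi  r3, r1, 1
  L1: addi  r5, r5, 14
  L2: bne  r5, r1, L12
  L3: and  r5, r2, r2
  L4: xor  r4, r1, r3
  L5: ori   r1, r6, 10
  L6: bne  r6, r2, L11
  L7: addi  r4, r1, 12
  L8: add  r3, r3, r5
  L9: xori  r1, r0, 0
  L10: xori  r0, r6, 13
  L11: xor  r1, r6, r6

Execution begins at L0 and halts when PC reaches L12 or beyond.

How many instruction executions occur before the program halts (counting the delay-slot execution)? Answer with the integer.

[0] andi  r3, r1, 1  →  {r0:0, r1:15, r2:8, r3:1, r4:1, r5:7, r6:3}
[1] addi  r5, r5, 14  →  {r0:0, r1:15, r2:8, r3:1, r4:1, r5:21, r6:3}
[2] bne  r5, r1, L12  →  {r0:0, r1:15, r2:8, r3:1, r4:1, r5:21, r6:3}  ⟨branch taken⟩
[3] and  r5, r2, r2  →  {r0:0, r1:15, r2:8, r3:1, r4:1, r5:8, r6:3}

4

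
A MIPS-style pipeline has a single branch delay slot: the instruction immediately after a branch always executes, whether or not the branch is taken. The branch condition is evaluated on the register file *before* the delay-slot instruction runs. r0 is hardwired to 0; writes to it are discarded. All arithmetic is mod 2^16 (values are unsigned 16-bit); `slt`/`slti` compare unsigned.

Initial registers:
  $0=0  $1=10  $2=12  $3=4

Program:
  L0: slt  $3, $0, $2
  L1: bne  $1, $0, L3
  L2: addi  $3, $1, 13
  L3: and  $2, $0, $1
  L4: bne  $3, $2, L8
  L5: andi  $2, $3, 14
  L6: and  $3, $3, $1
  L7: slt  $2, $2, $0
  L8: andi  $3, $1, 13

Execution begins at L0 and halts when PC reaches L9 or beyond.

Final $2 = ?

6

#0 slt  $3, $0, $2 ; 0/10/12/1
#1 bne  $1, $0, L3 ; 0/10/12/1 ; →target
#2 addi  $3, $1, 13 ; 0/10/12/23
#3 and  $2, $0, $1 ; 0/10/0/23
#4 bne  $3, $2, L8 ; 0/10/0/23 ; →target
#5 andi  $2, $3, 14 ; 0/10/6/23
#8 andi  $3, $1, 13 ; 0/10/6/8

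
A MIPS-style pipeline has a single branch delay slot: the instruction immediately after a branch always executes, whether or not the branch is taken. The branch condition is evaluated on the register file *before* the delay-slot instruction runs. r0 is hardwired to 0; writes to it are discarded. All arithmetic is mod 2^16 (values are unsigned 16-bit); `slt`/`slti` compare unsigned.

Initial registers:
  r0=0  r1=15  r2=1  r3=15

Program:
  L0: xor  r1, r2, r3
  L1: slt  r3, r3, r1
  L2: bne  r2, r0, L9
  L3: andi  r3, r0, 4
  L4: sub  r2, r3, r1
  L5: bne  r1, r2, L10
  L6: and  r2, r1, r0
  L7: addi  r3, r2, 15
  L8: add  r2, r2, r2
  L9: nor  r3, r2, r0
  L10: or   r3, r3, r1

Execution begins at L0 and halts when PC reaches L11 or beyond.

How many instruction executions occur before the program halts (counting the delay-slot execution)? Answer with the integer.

6

PC=0  xor  r1, r2, r3        | r0=0 r1=14 r2=1 r3=15
PC=1  slt  r3, r3, r1        | r0=0 r1=14 r2=1 r3=0
PC=2  bne  r2, r0, L9        | r0=0 r1=14 r2=1 r3=0  [TAKEN]
PC=3  andi  r3, r0, 4        | r0=0 r1=14 r2=1 r3=0
PC=9  nor  r3, r2, r0        | r0=0 r1=14 r2=1 r3=65534
PC=10 or   r3, r3, r1        | r0=0 r1=14 r2=1 r3=65534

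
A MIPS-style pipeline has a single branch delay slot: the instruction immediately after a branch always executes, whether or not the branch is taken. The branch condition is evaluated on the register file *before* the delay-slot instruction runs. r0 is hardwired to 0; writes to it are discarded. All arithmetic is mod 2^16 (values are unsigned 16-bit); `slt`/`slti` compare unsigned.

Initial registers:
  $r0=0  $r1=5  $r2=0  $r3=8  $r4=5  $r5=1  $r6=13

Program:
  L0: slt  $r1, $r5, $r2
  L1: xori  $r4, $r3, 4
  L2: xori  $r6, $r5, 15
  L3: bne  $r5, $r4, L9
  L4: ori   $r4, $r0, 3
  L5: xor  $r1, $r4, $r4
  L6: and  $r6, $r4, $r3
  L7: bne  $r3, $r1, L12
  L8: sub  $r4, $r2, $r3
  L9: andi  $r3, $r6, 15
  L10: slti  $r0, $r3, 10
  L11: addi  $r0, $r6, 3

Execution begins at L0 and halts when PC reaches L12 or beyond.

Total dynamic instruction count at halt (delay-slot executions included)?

  step pc=0: slt  $r1, $r5, $r2  regs=(0,0,0,8,5,1,13)
  step pc=1: xori  $r4, $r3, 4  regs=(0,0,0,8,12,1,13)
  step pc=2: xori  $r6, $r5, 15  regs=(0,0,0,8,12,1,14)
  step pc=3: bne  $r5, $r4, L9  cond=T  regs=(0,0,0,8,12,1,14)
  step pc=4: ori   $r4, $r0, 3  regs=(0,0,0,8,3,1,14)
  step pc=9: andi  $r3, $r6, 15  regs=(0,0,0,14,3,1,14)
  step pc=10: slti  $r0, $r3, 10  regs=(0,0,0,14,3,1,14)
  step pc=11: addi  $r0, $r6, 3  regs=(0,0,0,14,3,1,14)

8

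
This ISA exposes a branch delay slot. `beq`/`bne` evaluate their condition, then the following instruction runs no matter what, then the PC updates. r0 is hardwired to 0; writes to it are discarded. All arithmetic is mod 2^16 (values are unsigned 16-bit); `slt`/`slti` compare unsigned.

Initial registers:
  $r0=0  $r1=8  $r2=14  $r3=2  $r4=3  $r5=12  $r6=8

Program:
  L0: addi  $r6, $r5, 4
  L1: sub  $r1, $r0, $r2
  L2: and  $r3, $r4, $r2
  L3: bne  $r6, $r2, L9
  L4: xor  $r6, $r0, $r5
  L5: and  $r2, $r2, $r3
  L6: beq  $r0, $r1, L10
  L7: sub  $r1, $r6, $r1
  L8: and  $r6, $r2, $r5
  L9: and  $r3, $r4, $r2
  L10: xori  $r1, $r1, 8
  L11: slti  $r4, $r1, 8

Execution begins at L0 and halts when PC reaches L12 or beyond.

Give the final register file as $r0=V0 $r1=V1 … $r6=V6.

#0 addi  $r6, $r5, 4 ; 0/8/14/2/3/12/16
#1 sub  $r1, $r0, $r2 ; 0/65522/14/2/3/12/16
#2 and  $r3, $r4, $r2 ; 0/65522/14/2/3/12/16
#3 bne  $r6, $r2, L9 ; 0/65522/14/2/3/12/16 ; →target
#4 xor  $r6, $r0, $r5 ; 0/65522/14/2/3/12/12
#9 and  $r3, $r4, $r2 ; 0/65522/14/2/3/12/12
#10 xori  $r1, $r1, 8 ; 0/65530/14/2/3/12/12
#11 slti  $r4, $r1, 8 ; 0/65530/14/2/0/12/12

$r0=0 $r1=65530 $r2=14 $r3=2 $r4=0 $r5=12 $r6=12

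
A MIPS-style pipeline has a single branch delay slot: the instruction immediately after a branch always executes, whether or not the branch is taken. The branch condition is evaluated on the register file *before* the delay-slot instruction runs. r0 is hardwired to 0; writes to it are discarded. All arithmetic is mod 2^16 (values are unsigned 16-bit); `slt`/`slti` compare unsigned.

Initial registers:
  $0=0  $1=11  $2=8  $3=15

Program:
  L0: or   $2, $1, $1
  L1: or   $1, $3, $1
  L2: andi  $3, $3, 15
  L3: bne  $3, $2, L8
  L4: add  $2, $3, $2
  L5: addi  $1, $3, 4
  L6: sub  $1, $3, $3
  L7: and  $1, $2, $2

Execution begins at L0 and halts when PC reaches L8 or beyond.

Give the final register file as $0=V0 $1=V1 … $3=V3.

[0] or   $2, $1, $1  →  {$0:0, $1:11, $2:11, $3:15}
[1] or   $1, $3, $1  →  {$0:0, $1:15, $2:11, $3:15}
[2] andi  $3, $3, 15  →  {$0:0, $1:15, $2:11, $3:15}
[3] bne  $3, $2, L8  →  {$0:0, $1:15, $2:11, $3:15}  ⟨branch taken⟩
[4] add  $2, $3, $2  →  {$0:0, $1:15, $2:26, $3:15}

$0=0 $1=15 $2=26 $3=15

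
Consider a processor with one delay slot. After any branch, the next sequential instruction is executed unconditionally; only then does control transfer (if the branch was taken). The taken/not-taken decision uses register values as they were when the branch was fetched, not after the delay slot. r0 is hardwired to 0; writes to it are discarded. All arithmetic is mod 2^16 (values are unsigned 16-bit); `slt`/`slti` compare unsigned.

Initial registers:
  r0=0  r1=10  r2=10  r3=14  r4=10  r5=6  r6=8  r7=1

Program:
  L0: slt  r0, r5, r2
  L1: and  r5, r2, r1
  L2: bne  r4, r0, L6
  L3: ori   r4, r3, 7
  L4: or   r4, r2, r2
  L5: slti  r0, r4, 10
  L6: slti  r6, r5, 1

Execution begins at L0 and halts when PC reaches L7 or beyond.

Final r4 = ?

15

  step pc=0: slt  r0, r5, r2  regs=(0,10,10,14,10,6,8,1)
  step pc=1: and  r5, r2, r1  regs=(0,10,10,14,10,10,8,1)
  step pc=2: bne  r4, r0, L6  cond=T  regs=(0,10,10,14,10,10,8,1)
  step pc=3: ori   r4, r3, 7  regs=(0,10,10,14,15,10,8,1)
  step pc=6: slti  r6, r5, 1  regs=(0,10,10,14,15,10,0,1)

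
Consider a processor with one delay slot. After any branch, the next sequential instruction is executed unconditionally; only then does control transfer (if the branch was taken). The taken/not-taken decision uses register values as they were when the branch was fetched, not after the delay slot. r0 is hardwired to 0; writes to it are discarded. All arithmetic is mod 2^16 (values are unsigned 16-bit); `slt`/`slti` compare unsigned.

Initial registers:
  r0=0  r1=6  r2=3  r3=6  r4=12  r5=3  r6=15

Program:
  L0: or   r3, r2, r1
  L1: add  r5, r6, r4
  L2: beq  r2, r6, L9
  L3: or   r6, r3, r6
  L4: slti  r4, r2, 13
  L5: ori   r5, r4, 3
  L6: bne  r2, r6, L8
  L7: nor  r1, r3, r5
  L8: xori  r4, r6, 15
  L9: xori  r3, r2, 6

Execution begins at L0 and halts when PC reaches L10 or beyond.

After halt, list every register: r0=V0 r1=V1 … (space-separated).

r0=0 r1=65528 r2=3 r3=5 r4=0 r5=3 r6=15

  step pc=0: or   r3, r2, r1  regs=(0,6,3,7,12,3,15)
  step pc=1: add  r5, r6, r4  regs=(0,6,3,7,12,27,15)
  step pc=2: beq  r2, r6, L9  cond=F  regs=(0,6,3,7,12,27,15)
  step pc=3: or   r6, r3, r6  regs=(0,6,3,7,12,27,15)
  step pc=4: slti  r4, r2, 13  regs=(0,6,3,7,1,27,15)
  step pc=5: ori   r5, r4, 3  regs=(0,6,3,7,1,3,15)
  step pc=6: bne  r2, r6, L8  cond=T  regs=(0,6,3,7,1,3,15)
  step pc=7: nor  r1, r3, r5  regs=(0,65528,3,7,1,3,15)
  step pc=8: xori  r4, r6, 15  regs=(0,65528,3,7,0,3,15)
  step pc=9: xori  r3, r2, 6  regs=(0,65528,3,5,0,3,15)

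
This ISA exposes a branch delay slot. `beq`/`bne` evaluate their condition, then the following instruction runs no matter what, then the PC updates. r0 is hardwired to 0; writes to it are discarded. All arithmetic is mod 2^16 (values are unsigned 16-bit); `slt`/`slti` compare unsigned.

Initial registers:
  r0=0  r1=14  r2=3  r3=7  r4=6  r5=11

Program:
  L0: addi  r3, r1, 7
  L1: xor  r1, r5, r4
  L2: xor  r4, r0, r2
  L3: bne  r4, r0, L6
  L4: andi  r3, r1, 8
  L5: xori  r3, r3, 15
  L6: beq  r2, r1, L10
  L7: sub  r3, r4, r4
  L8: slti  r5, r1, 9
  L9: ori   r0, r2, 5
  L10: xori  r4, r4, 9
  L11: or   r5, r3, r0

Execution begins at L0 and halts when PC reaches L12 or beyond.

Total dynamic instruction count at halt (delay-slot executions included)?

  step pc=0: addi  r3, r1, 7  regs=(0,14,3,21,6,11)
  step pc=1: xor  r1, r5, r4  regs=(0,13,3,21,6,11)
  step pc=2: xor  r4, r0, r2  regs=(0,13,3,21,3,11)
  step pc=3: bne  r4, r0, L6  cond=T  regs=(0,13,3,21,3,11)
  step pc=4: andi  r3, r1, 8  regs=(0,13,3,8,3,11)
  step pc=6: beq  r2, r1, L10  cond=F  regs=(0,13,3,8,3,11)
  step pc=7: sub  r3, r4, r4  regs=(0,13,3,0,3,11)
  step pc=8: slti  r5, r1, 9  regs=(0,13,3,0,3,0)
  step pc=9: ori   r0, r2, 5  regs=(0,13,3,0,3,0)
  step pc=10: xori  r4, r4, 9  regs=(0,13,3,0,10,0)
  step pc=11: or   r5, r3, r0  regs=(0,13,3,0,10,0)

11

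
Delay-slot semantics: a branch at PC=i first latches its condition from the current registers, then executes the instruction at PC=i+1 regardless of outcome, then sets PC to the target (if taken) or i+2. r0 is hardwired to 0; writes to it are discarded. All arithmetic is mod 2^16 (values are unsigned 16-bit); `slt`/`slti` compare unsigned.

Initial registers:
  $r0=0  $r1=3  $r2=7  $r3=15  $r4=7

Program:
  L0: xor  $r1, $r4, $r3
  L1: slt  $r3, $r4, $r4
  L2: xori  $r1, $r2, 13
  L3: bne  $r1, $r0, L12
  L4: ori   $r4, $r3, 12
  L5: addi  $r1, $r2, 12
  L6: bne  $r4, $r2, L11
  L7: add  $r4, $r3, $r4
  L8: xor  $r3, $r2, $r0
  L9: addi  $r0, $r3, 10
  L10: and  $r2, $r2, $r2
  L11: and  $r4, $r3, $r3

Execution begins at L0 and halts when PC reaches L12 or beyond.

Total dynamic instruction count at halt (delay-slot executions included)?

5

#0 xor  $r1, $r4, $r3 ; 0/8/7/15/7
#1 slt  $r3, $r4, $r4 ; 0/8/7/0/7
#2 xori  $r1, $r2, 13 ; 0/10/7/0/7
#3 bne  $r1, $r0, L12 ; 0/10/7/0/7 ; →target
#4 ori   $r4, $r3, 12 ; 0/10/7/0/12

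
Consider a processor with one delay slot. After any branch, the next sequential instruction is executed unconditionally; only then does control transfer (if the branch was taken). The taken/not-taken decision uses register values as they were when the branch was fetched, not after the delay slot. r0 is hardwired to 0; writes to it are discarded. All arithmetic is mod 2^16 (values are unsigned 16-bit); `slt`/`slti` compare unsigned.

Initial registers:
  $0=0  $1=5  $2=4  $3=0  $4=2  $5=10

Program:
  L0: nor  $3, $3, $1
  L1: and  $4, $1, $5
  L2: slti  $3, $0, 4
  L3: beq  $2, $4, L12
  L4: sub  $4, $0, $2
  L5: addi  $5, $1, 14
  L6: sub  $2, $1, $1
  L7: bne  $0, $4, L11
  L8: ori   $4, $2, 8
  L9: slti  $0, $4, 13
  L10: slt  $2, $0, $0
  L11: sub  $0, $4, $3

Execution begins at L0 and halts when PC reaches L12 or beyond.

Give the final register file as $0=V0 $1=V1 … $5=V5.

[0] nor  $3, $3, $1  →  {$0:0, $1:5, $2:4, $3:65530, $4:2, $5:10}
[1] and  $4, $1, $5  →  {$0:0, $1:5, $2:4, $3:65530, $4:0, $5:10}
[2] slti  $3, $0, 4  →  {$0:0, $1:5, $2:4, $3:1, $4:0, $5:10}
[3] beq  $2, $4, L12  →  {$0:0, $1:5, $2:4, $3:1, $4:0, $5:10}  ⟨branch fallthrough⟩
[4] sub  $4, $0, $2  →  {$0:0, $1:5, $2:4, $3:1, $4:65532, $5:10}
[5] addi  $5, $1, 14  →  {$0:0, $1:5, $2:4, $3:1, $4:65532, $5:19}
[6] sub  $2, $1, $1  →  {$0:0, $1:5, $2:0, $3:1, $4:65532, $5:19}
[7] bne  $0, $4, L11  →  {$0:0, $1:5, $2:0, $3:1, $4:65532, $5:19}  ⟨branch taken⟩
[8] ori   $4, $2, 8  →  {$0:0, $1:5, $2:0, $3:1, $4:8, $5:19}
[11] sub  $0, $4, $3  →  {$0:0, $1:5, $2:0, $3:1, $4:8, $5:19}

$0=0 $1=5 $2=0 $3=1 $4=8 $5=19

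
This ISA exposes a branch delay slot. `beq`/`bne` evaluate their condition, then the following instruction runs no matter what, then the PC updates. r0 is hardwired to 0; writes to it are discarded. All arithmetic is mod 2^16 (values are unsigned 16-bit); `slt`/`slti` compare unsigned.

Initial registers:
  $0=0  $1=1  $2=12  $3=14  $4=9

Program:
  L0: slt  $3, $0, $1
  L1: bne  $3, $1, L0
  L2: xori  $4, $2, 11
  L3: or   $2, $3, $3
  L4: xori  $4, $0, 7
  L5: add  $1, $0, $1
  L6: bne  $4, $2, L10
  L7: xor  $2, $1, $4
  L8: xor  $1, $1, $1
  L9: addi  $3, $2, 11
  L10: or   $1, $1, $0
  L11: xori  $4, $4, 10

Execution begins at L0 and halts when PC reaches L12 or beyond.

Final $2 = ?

PC=0  slt  $3, $0, $1        | $0=0 $1=1 $2=12 $3=1 $4=9
PC=1  bne  $3, $1, L0        | $0=0 $1=1 $2=12 $3=1 $4=9  [not taken]
PC=2  xori  $4, $2, 11       | $0=0 $1=1 $2=12 $3=1 $4=7
PC=3  or   $2, $3, $3        | $0=0 $1=1 $2=1 $3=1 $4=7
PC=4  xori  $4, $0, 7        | $0=0 $1=1 $2=1 $3=1 $4=7
PC=5  add  $1, $0, $1        | $0=0 $1=1 $2=1 $3=1 $4=7
PC=6  bne  $4, $2, L10       | $0=0 $1=1 $2=1 $3=1 $4=7  [TAKEN]
PC=7  xor  $2, $1, $4        | $0=0 $1=1 $2=6 $3=1 $4=7
PC=10 or   $1, $1, $0        | $0=0 $1=1 $2=6 $3=1 $4=7
PC=11 xori  $4, $4, 10       | $0=0 $1=1 $2=6 $3=1 $4=13

6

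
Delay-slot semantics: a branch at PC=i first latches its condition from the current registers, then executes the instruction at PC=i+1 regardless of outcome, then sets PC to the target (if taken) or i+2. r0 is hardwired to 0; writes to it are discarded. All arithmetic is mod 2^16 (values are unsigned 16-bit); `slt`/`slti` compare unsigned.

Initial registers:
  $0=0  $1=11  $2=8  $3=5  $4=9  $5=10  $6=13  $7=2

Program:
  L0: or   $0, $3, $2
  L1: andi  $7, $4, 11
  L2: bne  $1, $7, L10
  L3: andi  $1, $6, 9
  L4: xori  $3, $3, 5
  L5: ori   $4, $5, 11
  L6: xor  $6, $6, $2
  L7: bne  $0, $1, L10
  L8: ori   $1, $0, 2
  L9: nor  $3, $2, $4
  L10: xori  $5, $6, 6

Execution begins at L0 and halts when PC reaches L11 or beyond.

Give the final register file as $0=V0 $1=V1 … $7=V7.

$0=0 $1=9 $2=8 $3=5 $4=9 $5=11 $6=13 $7=9

#0 or   $0, $3, $2 ; 0/11/8/5/9/10/13/2
#1 andi  $7, $4, 11 ; 0/11/8/5/9/10/13/9
#2 bne  $1, $7, L10 ; 0/11/8/5/9/10/13/9 ; →target
#3 andi  $1, $6, 9 ; 0/9/8/5/9/10/13/9
#10 xori  $5, $6, 6 ; 0/9/8/5/9/11/13/9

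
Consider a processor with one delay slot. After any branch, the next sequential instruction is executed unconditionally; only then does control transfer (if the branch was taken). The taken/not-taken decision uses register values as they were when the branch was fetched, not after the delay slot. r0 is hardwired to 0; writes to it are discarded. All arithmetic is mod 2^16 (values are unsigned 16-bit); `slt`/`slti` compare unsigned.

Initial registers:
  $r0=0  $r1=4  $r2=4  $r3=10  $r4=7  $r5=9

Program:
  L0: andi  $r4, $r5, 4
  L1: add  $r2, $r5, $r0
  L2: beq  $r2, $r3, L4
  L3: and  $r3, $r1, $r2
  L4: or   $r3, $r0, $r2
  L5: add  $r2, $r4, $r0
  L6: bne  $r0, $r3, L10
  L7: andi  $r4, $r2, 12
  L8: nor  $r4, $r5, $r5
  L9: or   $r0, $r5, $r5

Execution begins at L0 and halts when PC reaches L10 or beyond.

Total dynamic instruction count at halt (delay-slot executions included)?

[0] andi  $r4, $r5, 4  →  {$r0:0, $r1:4, $r2:4, $r3:10, $r4:0, $r5:9}
[1] add  $r2, $r5, $r0  →  {$r0:0, $r1:4, $r2:9, $r3:10, $r4:0, $r5:9}
[2] beq  $r2, $r3, L4  →  {$r0:0, $r1:4, $r2:9, $r3:10, $r4:0, $r5:9}  ⟨branch fallthrough⟩
[3] and  $r3, $r1, $r2  →  {$r0:0, $r1:4, $r2:9, $r3:0, $r4:0, $r5:9}
[4] or   $r3, $r0, $r2  →  {$r0:0, $r1:4, $r2:9, $r3:9, $r4:0, $r5:9}
[5] add  $r2, $r4, $r0  →  {$r0:0, $r1:4, $r2:0, $r3:9, $r4:0, $r5:9}
[6] bne  $r0, $r3, L10  →  {$r0:0, $r1:4, $r2:0, $r3:9, $r4:0, $r5:9}  ⟨branch taken⟩
[7] andi  $r4, $r2, 12  →  {$r0:0, $r1:4, $r2:0, $r3:9, $r4:0, $r5:9}

8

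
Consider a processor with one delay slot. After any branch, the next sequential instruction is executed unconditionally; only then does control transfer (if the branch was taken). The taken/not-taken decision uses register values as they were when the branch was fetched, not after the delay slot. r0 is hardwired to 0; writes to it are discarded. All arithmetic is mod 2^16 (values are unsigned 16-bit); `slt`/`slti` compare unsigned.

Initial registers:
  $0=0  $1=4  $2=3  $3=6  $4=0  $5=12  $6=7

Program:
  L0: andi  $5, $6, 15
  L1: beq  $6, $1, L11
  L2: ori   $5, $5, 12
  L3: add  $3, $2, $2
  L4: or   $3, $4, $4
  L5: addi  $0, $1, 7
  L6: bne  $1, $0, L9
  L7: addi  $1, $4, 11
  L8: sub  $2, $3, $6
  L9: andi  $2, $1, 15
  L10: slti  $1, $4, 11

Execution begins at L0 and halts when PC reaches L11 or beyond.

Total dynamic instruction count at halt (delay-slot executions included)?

10

[0] andi  $5, $6, 15  →  {$0:0, $1:4, $2:3, $3:6, $4:0, $5:7, $6:7}
[1] beq  $6, $1, L11  →  {$0:0, $1:4, $2:3, $3:6, $4:0, $5:7, $6:7}  ⟨branch fallthrough⟩
[2] ori   $5, $5, 12  →  {$0:0, $1:4, $2:3, $3:6, $4:0, $5:15, $6:7}
[3] add  $3, $2, $2  →  {$0:0, $1:4, $2:3, $3:6, $4:0, $5:15, $6:7}
[4] or   $3, $4, $4  →  {$0:0, $1:4, $2:3, $3:0, $4:0, $5:15, $6:7}
[5] addi  $0, $1, 7  →  {$0:0, $1:4, $2:3, $3:0, $4:0, $5:15, $6:7}
[6] bne  $1, $0, L9  →  {$0:0, $1:4, $2:3, $3:0, $4:0, $5:15, $6:7}  ⟨branch taken⟩
[7] addi  $1, $4, 11  →  {$0:0, $1:11, $2:3, $3:0, $4:0, $5:15, $6:7}
[9] andi  $2, $1, 15  →  {$0:0, $1:11, $2:11, $3:0, $4:0, $5:15, $6:7}
[10] slti  $1, $4, 11  →  {$0:0, $1:1, $2:11, $3:0, $4:0, $5:15, $6:7}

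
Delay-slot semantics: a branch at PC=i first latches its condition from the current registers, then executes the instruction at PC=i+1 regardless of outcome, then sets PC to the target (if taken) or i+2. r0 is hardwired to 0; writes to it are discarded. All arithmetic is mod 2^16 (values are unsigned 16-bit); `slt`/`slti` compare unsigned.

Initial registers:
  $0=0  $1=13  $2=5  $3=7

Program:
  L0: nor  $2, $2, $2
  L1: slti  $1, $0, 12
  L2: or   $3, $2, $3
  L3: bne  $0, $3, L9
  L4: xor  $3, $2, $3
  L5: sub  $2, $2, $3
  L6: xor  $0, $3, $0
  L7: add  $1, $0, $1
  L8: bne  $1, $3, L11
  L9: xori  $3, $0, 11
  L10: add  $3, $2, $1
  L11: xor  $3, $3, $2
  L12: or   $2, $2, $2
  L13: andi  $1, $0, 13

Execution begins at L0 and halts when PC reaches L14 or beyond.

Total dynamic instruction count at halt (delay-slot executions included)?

PC=0  nor  $2, $2, $2        | $0=0 $1=13 $2=65530 $3=7
PC=1  slti  $1, $0, 12       | $0=0 $1=1 $2=65530 $3=7
PC=2  or   $3, $2, $3        | $0=0 $1=1 $2=65530 $3=65535
PC=3  bne  $0, $3, L9        | $0=0 $1=1 $2=65530 $3=65535  [TAKEN]
PC=4  xor  $3, $2, $3        | $0=0 $1=1 $2=65530 $3=5
PC=9  xori  $3, $0, 11       | $0=0 $1=1 $2=65530 $3=11
PC=10 add  $3, $2, $1        | $0=0 $1=1 $2=65530 $3=65531
PC=11 xor  $3, $3, $2        | $0=0 $1=1 $2=65530 $3=1
PC=12 or   $2, $2, $2        | $0=0 $1=1 $2=65530 $3=1
PC=13 andi  $1, $0, 13       | $0=0 $1=0 $2=65530 $3=1

10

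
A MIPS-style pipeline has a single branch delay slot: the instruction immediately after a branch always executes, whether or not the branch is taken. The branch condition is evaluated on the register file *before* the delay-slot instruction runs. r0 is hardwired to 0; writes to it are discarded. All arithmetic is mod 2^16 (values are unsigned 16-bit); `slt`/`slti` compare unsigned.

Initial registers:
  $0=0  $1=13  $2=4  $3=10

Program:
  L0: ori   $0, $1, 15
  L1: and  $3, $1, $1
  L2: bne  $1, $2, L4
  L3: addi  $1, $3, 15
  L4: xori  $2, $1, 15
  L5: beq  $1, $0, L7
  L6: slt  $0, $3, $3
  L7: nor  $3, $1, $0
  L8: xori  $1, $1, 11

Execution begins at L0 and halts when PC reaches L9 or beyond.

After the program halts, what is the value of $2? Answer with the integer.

  step pc=0: ori   $0, $1, 15  regs=(0,13,4,10)
  step pc=1: and  $3, $1, $1  regs=(0,13,4,13)
  step pc=2: bne  $1, $2, L4  cond=T  regs=(0,13,4,13)
  step pc=3: addi  $1, $3, 15  regs=(0,28,4,13)
  step pc=4: xori  $2, $1, 15  regs=(0,28,19,13)
  step pc=5: beq  $1, $0, L7  cond=F  regs=(0,28,19,13)
  step pc=6: slt  $0, $3, $3  regs=(0,28,19,13)
  step pc=7: nor  $3, $1, $0  regs=(0,28,19,65507)
  step pc=8: xori  $1, $1, 11  regs=(0,23,19,65507)

19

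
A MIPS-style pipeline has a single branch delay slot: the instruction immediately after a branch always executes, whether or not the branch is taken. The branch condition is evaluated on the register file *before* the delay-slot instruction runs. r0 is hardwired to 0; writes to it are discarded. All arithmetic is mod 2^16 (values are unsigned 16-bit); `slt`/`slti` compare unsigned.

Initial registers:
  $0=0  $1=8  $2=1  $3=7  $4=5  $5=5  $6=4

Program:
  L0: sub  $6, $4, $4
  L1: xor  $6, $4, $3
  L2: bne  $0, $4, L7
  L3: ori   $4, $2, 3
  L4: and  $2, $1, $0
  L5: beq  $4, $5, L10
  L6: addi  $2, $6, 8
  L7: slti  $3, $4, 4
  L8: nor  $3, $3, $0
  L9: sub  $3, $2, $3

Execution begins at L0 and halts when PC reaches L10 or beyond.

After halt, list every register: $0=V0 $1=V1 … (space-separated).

$0=0 $1=8 $2=1 $3=3 $4=3 $5=5 $6=2

PC=0  sub  $6, $4, $4        | $0=0 $1=8 $2=1 $3=7 $4=5 $5=5 $6=0
PC=1  xor  $6, $4, $3        | $0=0 $1=8 $2=1 $3=7 $4=5 $5=5 $6=2
PC=2  bne  $0, $4, L7        | $0=0 $1=8 $2=1 $3=7 $4=5 $5=5 $6=2  [TAKEN]
PC=3  ori   $4, $2, 3        | $0=0 $1=8 $2=1 $3=7 $4=3 $5=5 $6=2
PC=7  slti  $3, $4, 4        | $0=0 $1=8 $2=1 $3=1 $4=3 $5=5 $6=2
PC=8  nor  $3, $3, $0        | $0=0 $1=8 $2=1 $3=65534 $4=3 $5=5 $6=2
PC=9  sub  $3, $2, $3        | $0=0 $1=8 $2=1 $3=3 $4=3 $5=5 $6=2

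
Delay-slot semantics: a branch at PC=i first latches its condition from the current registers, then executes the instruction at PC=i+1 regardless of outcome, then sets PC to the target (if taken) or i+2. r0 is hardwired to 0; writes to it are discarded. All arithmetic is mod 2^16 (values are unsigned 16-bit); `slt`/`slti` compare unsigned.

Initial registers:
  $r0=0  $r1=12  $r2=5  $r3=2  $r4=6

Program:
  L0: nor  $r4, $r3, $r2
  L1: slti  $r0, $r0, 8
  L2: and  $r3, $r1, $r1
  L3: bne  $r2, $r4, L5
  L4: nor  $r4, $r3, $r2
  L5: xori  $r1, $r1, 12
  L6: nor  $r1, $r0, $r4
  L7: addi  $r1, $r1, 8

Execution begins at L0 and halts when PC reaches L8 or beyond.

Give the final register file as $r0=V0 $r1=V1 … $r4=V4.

  step pc=0: nor  $r4, $r3, $r2  regs=(0,12,5,2,65528)
  step pc=1: slti  $r0, $r0, 8  regs=(0,12,5,2,65528)
  step pc=2: and  $r3, $r1, $r1  regs=(0,12,5,12,65528)
  step pc=3: bne  $r2, $r4, L5  cond=T  regs=(0,12,5,12,65528)
  step pc=4: nor  $r4, $r3, $r2  regs=(0,12,5,12,65522)
  step pc=5: xori  $r1, $r1, 12  regs=(0,0,5,12,65522)
  step pc=6: nor  $r1, $r0, $r4  regs=(0,13,5,12,65522)
  step pc=7: addi  $r1, $r1, 8  regs=(0,21,5,12,65522)

$r0=0 $r1=21 $r2=5 $r3=12 $r4=65522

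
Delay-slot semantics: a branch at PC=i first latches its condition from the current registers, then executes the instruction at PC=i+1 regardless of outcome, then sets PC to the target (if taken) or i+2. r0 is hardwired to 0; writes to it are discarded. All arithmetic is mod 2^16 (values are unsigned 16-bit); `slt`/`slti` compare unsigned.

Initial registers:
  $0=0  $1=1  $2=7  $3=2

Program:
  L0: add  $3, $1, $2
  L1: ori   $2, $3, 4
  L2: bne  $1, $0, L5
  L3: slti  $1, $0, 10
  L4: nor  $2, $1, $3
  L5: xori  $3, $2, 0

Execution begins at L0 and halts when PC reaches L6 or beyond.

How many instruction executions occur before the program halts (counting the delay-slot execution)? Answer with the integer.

5

  step pc=0: add  $3, $1, $2  regs=(0,1,7,8)
  step pc=1: ori   $2, $3, 4  regs=(0,1,12,8)
  step pc=2: bne  $1, $0, L5  cond=T  regs=(0,1,12,8)
  step pc=3: slti  $1, $0, 10  regs=(0,1,12,8)
  step pc=5: xori  $3, $2, 0  regs=(0,1,12,12)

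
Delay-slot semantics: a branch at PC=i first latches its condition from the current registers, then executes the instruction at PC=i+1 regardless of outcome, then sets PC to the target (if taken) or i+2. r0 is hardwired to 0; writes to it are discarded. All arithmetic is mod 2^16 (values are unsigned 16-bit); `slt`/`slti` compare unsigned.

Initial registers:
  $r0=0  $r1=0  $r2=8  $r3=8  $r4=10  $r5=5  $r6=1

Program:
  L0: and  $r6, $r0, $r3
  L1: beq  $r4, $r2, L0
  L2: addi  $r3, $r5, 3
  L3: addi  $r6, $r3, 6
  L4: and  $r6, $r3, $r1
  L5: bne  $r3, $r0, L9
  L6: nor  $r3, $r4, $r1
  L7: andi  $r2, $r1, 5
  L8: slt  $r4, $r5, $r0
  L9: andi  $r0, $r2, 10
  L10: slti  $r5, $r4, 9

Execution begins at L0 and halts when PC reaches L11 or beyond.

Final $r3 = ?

65525

  step pc=0: and  $r6, $r0, $r3  regs=(0,0,8,8,10,5,0)
  step pc=1: beq  $r4, $r2, L0  cond=F  regs=(0,0,8,8,10,5,0)
  step pc=2: addi  $r3, $r5, 3  regs=(0,0,8,8,10,5,0)
  step pc=3: addi  $r6, $r3, 6  regs=(0,0,8,8,10,5,14)
  step pc=4: and  $r6, $r3, $r1  regs=(0,0,8,8,10,5,0)
  step pc=5: bne  $r3, $r0, L9  cond=T  regs=(0,0,8,8,10,5,0)
  step pc=6: nor  $r3, $r4, $r1  regs=(0,0,8,65525,10,5,0)
  step pc=9: andi  $r0, $r2, 10  regs=(0,0,8,65525,10,5,0)
  step pc=10: slti  $r5, $r4, 9  regs=(0,0,8,65525,10,0,0)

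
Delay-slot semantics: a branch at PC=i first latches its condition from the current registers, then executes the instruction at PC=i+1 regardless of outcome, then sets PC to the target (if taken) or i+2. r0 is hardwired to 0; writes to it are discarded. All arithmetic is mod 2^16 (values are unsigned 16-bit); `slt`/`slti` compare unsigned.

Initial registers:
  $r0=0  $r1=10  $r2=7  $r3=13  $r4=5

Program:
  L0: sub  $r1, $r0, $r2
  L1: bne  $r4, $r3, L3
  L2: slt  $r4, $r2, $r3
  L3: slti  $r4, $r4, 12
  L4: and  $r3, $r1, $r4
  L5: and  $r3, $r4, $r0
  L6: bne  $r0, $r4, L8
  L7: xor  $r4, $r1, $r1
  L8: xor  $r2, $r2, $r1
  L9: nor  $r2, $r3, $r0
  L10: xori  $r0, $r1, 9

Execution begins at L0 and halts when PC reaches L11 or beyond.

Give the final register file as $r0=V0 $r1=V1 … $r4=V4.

$r0=0 $r1=65529 $r2=65535 $r3=0 $r4=0

PC=0  sub  $r1, $r0, $r2     | $r0=0 $r1=65529 $r2=7 $r3=13 $r4=5
PC=1  bne  $r4, $r3, L3      | $r0=0 $r1=65529 $r2=7 $r3=13 $r4=5  [TAKEN]
PC=2  slt  $r4, $r2, $r3     | $r0=0 $r1=65529 $r2=7 $r3=13 $r4=1
PC=3  slti  $r4, $r4, 12     | $r0=0 $r1=65529 $r2=7 $r3=13 $r4=1
PC=4  and  $r3, $r1, $r4     | $r0=0 $r1=65529 $r2=7 $r3=1 $r4=1
PC=5  and  $r3, $r4, $r0     | $r0=0 $r1=65529 $r2=7 $r3=0 $r4=1
PC=6  bne  $r0, $r4, L8      | $r0=0 $r1=65529 $r2=7 $r3=0 $r4=1  [TAKEN]
PC=7  xor  $r4, $r1, $r1     | $r0=0 $r1=65529 $r2=7 $r3=0 $r4=0
PC=8  xor  $r2, $r2, $r1     | $r0=0 $r1=65529 $r2=65534 $r3=0 $r4=0
PC=9  nor  $r2, $r3, $r0     | $r0=0 $r1=65529 $r2=65535 $r3=0 $r4=0
PC=10 xori  $r0, $r1, 9      | $r0=0 $r1=65529 $r2=65535 $r3=0 $r4=0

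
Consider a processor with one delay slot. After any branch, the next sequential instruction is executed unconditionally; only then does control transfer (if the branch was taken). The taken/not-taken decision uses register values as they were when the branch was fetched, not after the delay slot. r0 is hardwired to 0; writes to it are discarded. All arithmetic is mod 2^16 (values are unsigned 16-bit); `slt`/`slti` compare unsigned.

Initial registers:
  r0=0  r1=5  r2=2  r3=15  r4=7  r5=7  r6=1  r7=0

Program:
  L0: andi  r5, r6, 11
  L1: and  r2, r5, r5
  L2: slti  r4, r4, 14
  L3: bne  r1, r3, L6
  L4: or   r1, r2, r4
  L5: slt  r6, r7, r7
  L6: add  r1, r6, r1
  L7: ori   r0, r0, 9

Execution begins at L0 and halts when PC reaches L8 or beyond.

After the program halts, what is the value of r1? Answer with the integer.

PC=0  andi  r5, r6, 11       | r0=0 r1=5 r2=2 r3=15 r4=7 r5=1 r6=1 r7=0
PC=1  and  r2, r5, r5        | r0=0 r1=5 r2=1 r3=15 r4=7 r5=1 r6=1 r7=0
PC=2  slti  r4, r4, 14       | r0=0 r1=5 r2=1 r3=15 r4=1 r5=1 r6=1 r7=0
PC=3  bne  r1, r3, L6        | r0=0 r1=5 r2=1 r3=15 r4=1 r5=1 r6=1 r7=0  [TAKEN]
PC=4  or   r1, r2, r4        | r0=0 r1=1 r2=1 r3=15 r4=1 r5=1 r6=1 r7=0
PC=6  add  r1, r6, r1        | r0=0 r1=2 r2=1 r3=15 r4=1 r5=1 r6=1 r7=0
PC=7  ori   r0, r0, 9        | r0=0 r1=2 r2=1 r3=15 r4=1 r5=1 r6=1 r7=0

2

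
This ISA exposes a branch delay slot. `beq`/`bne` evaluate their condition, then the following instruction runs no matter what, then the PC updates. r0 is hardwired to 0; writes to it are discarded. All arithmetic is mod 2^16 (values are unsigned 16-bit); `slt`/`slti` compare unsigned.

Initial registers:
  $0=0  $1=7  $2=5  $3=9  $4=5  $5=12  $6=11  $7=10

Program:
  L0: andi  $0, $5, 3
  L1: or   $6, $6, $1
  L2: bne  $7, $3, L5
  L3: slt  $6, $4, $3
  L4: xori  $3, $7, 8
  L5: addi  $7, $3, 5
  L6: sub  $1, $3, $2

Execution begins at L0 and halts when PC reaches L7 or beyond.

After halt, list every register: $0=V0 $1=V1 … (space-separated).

PC=0  andi  $0, $5, 3        | $0=0 $1=7 $2=5 $3=9 $4=5 $5=12 $6=11 $7=10
PC=1  or   $6, $6, $1        | $0=0 $1=7 $2=5 $3=9 $4=5 $5=12 $6=15 $7=10
PC=2  bne  $7, $3, L5        | $0=0 $1=7 $2=5 $3=9 $4=5 $5=12 $6=15 $7=10  [TAKEN]
PC=3  slt  $6, $4, $3        | $0=0 $1=7 $2=5 $3=9 $4=5 $5=12 $6=1 $7=10
PC=5  addi  $7, $3, 5        | $0=0 $1=7 $2=5 $3=9 $4=5 $5=12 $6=1 $7=14
PC=6  sub  $1, $3, $2        | $0=0 $1=4 $2=5 $3=9 $4=5 $5=12 $6=1 $7=14

$0=0 $1=4 $2=5 $3=9 $4=5 $5=12 $6=1 $7=14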